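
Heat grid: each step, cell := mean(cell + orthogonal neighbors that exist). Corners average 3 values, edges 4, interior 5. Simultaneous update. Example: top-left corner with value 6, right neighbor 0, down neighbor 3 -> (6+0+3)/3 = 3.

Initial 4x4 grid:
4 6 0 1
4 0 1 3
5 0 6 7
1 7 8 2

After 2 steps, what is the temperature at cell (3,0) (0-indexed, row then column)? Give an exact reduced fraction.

Answer: 65/18

Derivation:
Step 1: cell (3,0) = 13/3
Step 2: cell (3,0) = 65/18
Full grid after step 2:
  125/36 341/120 47/24 19/9
  757/240 271/100 68/25 65/24
  821/240 167/50 81/20 527/120
  65/18 1061/240 1189/240 191/36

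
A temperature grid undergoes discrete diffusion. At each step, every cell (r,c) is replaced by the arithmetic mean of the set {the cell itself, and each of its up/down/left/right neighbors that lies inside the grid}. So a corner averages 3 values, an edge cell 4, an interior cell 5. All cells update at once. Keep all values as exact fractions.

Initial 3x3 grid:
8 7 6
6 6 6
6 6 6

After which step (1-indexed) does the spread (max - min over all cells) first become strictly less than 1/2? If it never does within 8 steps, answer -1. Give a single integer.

Answer: 4

Derivation:
Step 1: max=7, min=6, spread=1
Step 2: max=27/4, min=6, spread=3/4
Step 3: max=4739/720, min=1091/180, spread=25/48
Step 4: max=280553/43200, min=33091/5400, spread=211/576
  -> spread < 1/2 first at step 4
Step 5: max=5558297/864000, min=49409/8000, spread=1777/6912
Step 6: max=994438177/155520000, min=15099493/2430000, spread=14971/82944
Step 7: max=59407070419/9331200000, min=14556171511/2332800000, spread=126121/995328
Step 8: max=1184623302131/186624000000, min=146002719407/23328000000, spread=1062499/11943936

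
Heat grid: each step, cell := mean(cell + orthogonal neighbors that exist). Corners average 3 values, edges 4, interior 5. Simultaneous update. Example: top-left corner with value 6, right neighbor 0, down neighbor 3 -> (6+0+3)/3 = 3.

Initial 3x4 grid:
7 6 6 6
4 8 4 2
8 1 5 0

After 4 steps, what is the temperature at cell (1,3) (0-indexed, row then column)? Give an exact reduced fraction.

Answer: 32471/8000

Derivation:
Step 1: cell (1,3) = 3
Step 2: cell (1,3) = 15/4
Step 3: cell (1,3) = 1487/400
Step 4: cell (1,3) = 32471/8000
Full grid after step 4:
  748787/129600 1161097/216000 1070737/216000 284281/64800
  1553011/288000 623159/120000 87639/20000 32471/8000
  674137/129600 501361/108000 445681/108000 116803/32400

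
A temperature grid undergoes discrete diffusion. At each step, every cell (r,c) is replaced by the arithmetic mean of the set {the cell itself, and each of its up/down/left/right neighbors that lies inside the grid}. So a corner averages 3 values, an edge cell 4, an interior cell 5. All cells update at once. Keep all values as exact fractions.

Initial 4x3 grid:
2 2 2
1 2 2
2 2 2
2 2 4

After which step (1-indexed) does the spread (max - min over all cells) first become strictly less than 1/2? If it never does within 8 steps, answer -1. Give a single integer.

Step 1: max=8/3, min=5/3, spread=1
Step 2: max=23/9, min=209/120, spread=293/360
Step 3: max=257/108, min=1949/1080, spread=23/40
Step 4: max=148993/64800, min=59759/32400, spread=131/288
  -> spread < 1/2 first at step 4
Step 5: max=8689157/3888000, min=1824923/972000, spread=30877/86400
Step 6: max=511406383/233280000, min=869234/455625, spread=98309/345600
Step 7: max=30230094197/13996800000, min=3382690309/1749600000, spread=14082541/62208000
Step 8: max=1793650674223/839808000000, min=205152014231/104976000000, spread=135497387/746496000

Answer: 4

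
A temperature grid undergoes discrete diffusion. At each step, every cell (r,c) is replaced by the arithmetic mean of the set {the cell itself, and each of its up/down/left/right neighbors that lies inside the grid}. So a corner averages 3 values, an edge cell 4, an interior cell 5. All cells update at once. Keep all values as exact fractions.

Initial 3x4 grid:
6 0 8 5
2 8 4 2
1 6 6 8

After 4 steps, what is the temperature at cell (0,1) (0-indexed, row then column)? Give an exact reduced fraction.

Answer: 948337/216000

Derivation:
Step 1: cell (0,1) = 11/2
Step 2: cell (0,1) = 197/48
Step 3: cell (0,1) = 32851/7200
Step 4: cell (0,1) = 948337/216000
Full grid after step 4:
  546317/129600 948337/216000 348499/72000 211669/43200
  3574843/864000 1660577/360000 1753027/360000 4426433/864000
  6957/1600 330529/72000 1100747/216000 669007/129600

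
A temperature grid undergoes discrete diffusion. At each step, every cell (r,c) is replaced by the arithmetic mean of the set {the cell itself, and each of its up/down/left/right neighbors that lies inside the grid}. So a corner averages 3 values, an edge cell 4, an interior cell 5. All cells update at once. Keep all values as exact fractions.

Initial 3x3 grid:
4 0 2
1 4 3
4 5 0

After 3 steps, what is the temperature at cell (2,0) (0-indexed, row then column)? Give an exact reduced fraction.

Step 1: cell (2,0) = 10/3
Step 2: cell (2,0) = 59/18
Step 3: cell (2,0) = 3223/1080
Full grid after step 3:
  5251/2160 17081/7200 4711/2160
  4493/1600 15419/6000 35737/14400
  3223/1080 4693/1600 2873/1080

Answer: 3223/1080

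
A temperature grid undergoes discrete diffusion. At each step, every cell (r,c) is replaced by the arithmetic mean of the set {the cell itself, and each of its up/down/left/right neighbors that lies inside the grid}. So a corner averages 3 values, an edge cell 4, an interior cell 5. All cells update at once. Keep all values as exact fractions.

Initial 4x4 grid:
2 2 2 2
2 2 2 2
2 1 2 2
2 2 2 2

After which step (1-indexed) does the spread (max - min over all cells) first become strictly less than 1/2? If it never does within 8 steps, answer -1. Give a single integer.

Answer: 1

Derivation:
Step 1: max=2, min=7/4, spread=1/4
  -> spread < 1/2 first at step 1
Step 2: max=2, min=89/50, spread=11/50
Step 3: max=2, min=4433/2400, spread=367/2400
Step 4: max=1187/600, min=20029/10800, spread=1337/10800
Step 5: max=35531/18000, min=606331/324000, spread=33227/324000
Step 6: max=211951/108000, min=18225673/9720000, spread=849917/9720000
Step 7: max=3171467/1620000, min=549485653/291600000, spread=21378407/291600000
Step 8: max=948311657/486000000, min=16529537629/8748000000, spread=540072197/8748000000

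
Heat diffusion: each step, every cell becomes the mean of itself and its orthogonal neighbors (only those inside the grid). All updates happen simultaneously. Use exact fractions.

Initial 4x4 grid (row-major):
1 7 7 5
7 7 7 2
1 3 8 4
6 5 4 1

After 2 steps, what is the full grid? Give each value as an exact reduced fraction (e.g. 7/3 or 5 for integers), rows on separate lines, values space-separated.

After step 1:
  5 11/2 13/2 14/3
  4 31/5 31/5 9/2
  17/4 24/5 26/5 15/4
  4 9/2 9/2 3
After step 2:
  29/6 29/5 343/60 47/9
  389/80 267/50 143/25 1147/240
  341/80 499/100 489/100 329/80
  17/4 89/20 43/10 15/4

Answer: 29/6 29/5 343/60 47/9
389/80 267/50 143/25 1147/240
341/80 499/100 489/100 329/80
17/4 89/20 43/10 15/4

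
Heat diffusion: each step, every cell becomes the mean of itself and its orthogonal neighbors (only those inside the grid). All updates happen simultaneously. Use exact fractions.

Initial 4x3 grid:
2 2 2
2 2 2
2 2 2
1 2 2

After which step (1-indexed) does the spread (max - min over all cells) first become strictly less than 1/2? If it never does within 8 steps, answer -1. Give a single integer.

Step 1: max=2, min=5/3, spread=1/3
  -> spread < 1/2 first at step 1
Step 2: max=2, min=31/18, spread=5/18
Step 3: max=2, min=391/216, spread=41/216
Step 4: max=2, min=47623/25920, spread=4217/25920
Step 5: max=14321/7200, min=2901251/1555200, spread=38417/311040
Step 6: max=285403/144000, min=175423789/93312000, spread=1903471/18662400
Step 7: max=8524241/4320000, min=10596450911/5598720000, spread=18038617/223948800
Step 8: max=764673241/388800000, min=638578217149/335923200000, spread=883978523/13436928000

Answer: 1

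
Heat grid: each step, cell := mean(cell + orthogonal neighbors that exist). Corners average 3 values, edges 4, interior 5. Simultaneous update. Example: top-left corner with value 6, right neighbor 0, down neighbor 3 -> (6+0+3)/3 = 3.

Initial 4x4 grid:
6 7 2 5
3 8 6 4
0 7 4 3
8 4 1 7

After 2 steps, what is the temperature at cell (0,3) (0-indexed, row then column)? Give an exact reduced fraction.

Answer: 79/18

Derivation:
Step 1: cell (0,3) = 11/3
Step 2: cell (0,3) = 79/18
Full grid after step 2:
  46/9 1337/240 1153/240 79/18
  1217/240 128/25 247/50 131/30
  347/80 49/10 221/50 253/60
  9/2 22/5 253/60 73/18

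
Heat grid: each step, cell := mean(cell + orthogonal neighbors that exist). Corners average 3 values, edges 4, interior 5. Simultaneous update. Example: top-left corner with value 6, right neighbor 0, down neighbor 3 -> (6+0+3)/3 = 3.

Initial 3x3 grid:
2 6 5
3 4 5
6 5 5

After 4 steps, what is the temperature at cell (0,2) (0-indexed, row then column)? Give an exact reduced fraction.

Answer: 37507/8100

Derivation:
Step 1: cell (0,2) = 16/3
Step 2: cell (0,2) = 43/9
Step 3: cell (0,2) = 2549/540
Step 4: cell (0,2) = 37507/8100
Full grid after step 4:
  138503/32400 1286093/288000 37507/8100
  3775529/864000 1631423/360000 4092029/864000
  579137/129600 1004851/216000 206279/43200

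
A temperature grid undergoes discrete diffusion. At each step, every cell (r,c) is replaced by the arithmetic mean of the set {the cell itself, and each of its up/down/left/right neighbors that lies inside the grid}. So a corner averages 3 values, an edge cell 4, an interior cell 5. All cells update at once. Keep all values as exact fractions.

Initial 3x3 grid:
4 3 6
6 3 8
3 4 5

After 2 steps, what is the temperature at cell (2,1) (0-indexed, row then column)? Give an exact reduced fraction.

Step 1: cell (2,1) = 15/4
Step 2: cell (2,1) = 371/80
Full grid after step 2:
  37/9 47/10 91/18
  131/30 441/100 649/120
  145/36 371/80 179/36

Answer: 371/80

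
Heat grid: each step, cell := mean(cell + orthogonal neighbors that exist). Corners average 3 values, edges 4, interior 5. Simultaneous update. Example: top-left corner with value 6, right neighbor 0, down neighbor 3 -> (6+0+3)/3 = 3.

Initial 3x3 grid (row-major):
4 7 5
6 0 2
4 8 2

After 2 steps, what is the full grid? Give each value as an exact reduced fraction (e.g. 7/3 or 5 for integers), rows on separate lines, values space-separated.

After step 1:
  17/3 4 14/3
  7/2 23/5 9/4
  6 7/2 4
After step 2:
  79/18 71/15 131/36
  593/120 357/100 931/240
  13/3 181/40 13/4

Answer: 79/18 71/15 131/36
593/120 357/100 931/240
13/3 181/40 13/4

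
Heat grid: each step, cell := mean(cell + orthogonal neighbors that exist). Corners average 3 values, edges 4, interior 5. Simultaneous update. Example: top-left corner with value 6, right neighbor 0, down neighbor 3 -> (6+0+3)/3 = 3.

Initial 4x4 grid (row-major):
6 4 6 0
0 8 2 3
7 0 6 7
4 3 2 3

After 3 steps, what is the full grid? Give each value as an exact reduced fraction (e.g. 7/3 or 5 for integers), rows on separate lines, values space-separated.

After step 1:
  10/3 6 3 3
  21/4 14/5 5 3
  11/4 24/5 17/5 19/4
  14/3 9/4 7/2 4
After step 2:
  175/36 227/60 17/4 3
  53/15 477/100 86/25 63/16
  131/30 16/5 429/100 303/80
  29/9 913/240 263/80 49/12
After step 3:
  548/135 7949/1800 2171/600 179/48
  7889/1800 2809/750 331/80 2833/800
  1289/360 24517/6000 3601/1000 9659/2400
  8203/2160 973/288 3093/800 1339/360

Answer: 548/135 7949/1800 2171/600 179/48
7889/1800 2809/750 331/80 2833/800
1289/360 24517/6000 3601/1000 9659/2400
8203/2160 973/288 3093/800 1339/360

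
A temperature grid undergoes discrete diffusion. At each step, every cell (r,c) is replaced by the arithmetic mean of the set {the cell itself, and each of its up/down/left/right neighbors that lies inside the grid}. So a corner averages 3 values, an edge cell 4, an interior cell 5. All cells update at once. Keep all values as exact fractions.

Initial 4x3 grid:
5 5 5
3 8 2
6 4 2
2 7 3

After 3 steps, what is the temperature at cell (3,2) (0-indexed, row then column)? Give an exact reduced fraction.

Answer: 737/180

Derivation:
Step 1: cell (3,2) = 4
Step 2: cell (3,2) = 43/12
Step 3: cell (3,2) = 737/180
Full grid after step 3:
  644/135 70351/14400 1051/240
  35393/7200 3313/750 5303/1200
  10631/2400 9093/2000 2339/600
  367/80 1237/300 737/180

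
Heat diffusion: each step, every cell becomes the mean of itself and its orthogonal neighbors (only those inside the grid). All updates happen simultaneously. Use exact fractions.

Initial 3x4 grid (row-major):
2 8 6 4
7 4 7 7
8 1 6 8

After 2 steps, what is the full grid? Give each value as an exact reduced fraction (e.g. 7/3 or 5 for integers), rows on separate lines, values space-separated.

After step 1:
  17/3 5 25/4 17/3
  21/4 27/5 6 13/2
  16/3 19/4 11/2 7
After step 2:
  191/36 1339/240 275/48 221/36
  433/80 132/25 593/100 151/24
  46/9 1259/240 93/16 19/3

Answer: 191/36 1339/240 275/48 221/36
433/80 132/25 593/100 151/24
46/9 1259/240 93/16 19/3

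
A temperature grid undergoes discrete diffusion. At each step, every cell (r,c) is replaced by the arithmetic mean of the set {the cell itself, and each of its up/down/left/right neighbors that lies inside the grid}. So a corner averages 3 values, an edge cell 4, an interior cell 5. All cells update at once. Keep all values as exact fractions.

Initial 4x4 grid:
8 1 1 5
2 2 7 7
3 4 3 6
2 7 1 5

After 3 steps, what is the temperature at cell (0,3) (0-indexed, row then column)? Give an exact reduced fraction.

Answer: 481/108

Derivation:
Step 1: cell (0,3) = 13/3
Step 2: cell (0,3) = 169/36
Step 3: cell (0,3) = 481/108
Full grid after step 3:
  457/135 2533/720 14377/3600 481/108
  2509/720 2693/750 6209/1500 16927/3600
  4147/1200 1869/500 1041/250 371/80
  649/180 4397/1200 197/48 199/45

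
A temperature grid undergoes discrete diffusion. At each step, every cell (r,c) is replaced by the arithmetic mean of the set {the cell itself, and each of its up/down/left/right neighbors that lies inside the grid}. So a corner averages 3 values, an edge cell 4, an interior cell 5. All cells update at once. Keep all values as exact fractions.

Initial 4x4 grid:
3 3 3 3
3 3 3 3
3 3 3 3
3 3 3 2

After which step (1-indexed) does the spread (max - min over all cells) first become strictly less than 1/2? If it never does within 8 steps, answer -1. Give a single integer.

Step 1: max=3, min=8/3, spread=1/3
  -> spread < 1/2 first at step 1
Step 2: max=3, min=49/18, spread=5/18
Step 3: max=3, min=607/216, spread=41/216
Step 4: max=3, min=18397/6480, spread=1043/6480
Step 5: max=3, min=557647/194400, spread=25553/194400
Step 6: max=53921/18000, min=16824541/5832000, spread=645863/5832000
Step 7: max=359029/120000, min=507238309/174960000, spread=16225973/174960000
Step 8: max=161299/54000, min=15268922017/5248800000, spread=409340783/5248800000

Answer: 1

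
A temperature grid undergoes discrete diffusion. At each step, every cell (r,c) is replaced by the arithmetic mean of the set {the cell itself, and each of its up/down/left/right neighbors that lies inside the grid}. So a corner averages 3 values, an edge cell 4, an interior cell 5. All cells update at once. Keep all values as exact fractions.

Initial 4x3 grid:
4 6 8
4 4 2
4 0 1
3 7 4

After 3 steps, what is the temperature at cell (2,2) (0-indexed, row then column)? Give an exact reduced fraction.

Answer: 1897/600

Derivation:
Step 1: cell (2,2) = 7/4
Step 2: cell (2,2) = 127/40
Step 3: cell (2,2) = 1897/600
Full grid after step 3:
  9397/2160 10913/2400 587/135
  28729/7200 7459/2000 13927/3600
  24889/7200 20977/6000 1897/600
  8017/2160 24199/7200 101/30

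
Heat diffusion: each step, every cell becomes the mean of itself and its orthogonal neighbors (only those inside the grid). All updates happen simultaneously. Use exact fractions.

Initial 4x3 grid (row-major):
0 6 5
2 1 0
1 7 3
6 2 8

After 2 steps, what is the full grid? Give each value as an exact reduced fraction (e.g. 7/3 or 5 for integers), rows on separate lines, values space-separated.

After step 1:
  8/3 3 11/3
  1 16/5 9/4
  4 14/5 9/2
  3 23/4 13/3
After step 2:
  20/9 47/15 107/36
  163/60 49/20 817/240
  27/10 81/20 833/240
  17/4 953/240 175/36

Answer: 20/9 47/15 107/36
163/60 49/20 817/240
27/10 81/20 833/240
17/4 953/240 175/36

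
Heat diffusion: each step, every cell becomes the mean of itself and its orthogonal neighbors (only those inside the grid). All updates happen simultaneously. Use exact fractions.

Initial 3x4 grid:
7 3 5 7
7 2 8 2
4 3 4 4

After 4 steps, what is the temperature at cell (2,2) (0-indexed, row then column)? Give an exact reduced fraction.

Answer: 116347/27000

Derivation:
Step 1: cell (2,2) = 19/4
Step 2: cell (2,2) = 233/60
Step 3: cell (2,2) = 15799/3600
Step 4: cell (2,2) = 116347/27000
Full grid after step 4:
  155429/32400 525083/108000 511013/108000 625571/129600
  1019531/216000 408769/90000 185889/40000 1307413/288000
  72127/16200 60151/13500 116347/27000 576871/129600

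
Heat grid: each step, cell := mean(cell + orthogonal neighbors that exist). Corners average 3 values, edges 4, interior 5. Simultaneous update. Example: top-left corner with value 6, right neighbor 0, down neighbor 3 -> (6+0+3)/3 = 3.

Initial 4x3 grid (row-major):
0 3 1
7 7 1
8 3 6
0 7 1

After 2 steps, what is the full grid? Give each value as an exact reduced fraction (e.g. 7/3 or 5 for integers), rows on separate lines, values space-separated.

Answer: 139/36 239/80 49/18
263/60 112/25 371/120
53/10 102/25 521/120
49/12 1117/240 61/18

Derivation:
After step 1:
  10/3 11/4 5/3
  11/2 21/5 15/4
  9/2 31/5 11/4
  5 11/4 14/3
After step 2:
  139/36 239/80 49/18
  263/60 112/25 371/120
  53/10 102/25 521/120
  49/12 1117/240 61/18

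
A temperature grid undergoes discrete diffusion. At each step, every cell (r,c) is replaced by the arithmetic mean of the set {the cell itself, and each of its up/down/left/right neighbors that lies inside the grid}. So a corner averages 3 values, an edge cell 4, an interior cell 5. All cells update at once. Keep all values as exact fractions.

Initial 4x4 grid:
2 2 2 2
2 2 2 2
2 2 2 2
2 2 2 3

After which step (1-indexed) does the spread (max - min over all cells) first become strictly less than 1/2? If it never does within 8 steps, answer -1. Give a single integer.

Step 1: max=7/3, min=2, spread=1/3
  -> spread < 1/2 first at step 1
Step 2: max=41/18, min=2, spread=5/18
Step 3: max=473/216, min=2, spread=41/216
Step 4: max=14003/6480, min=2, spread=1043/6480
Step 5: max=414353/194400, min=2, spread=25553/194400
Step 6: max=12335459/5832000, min=36079/18000, spread=645863/5832000
Step 7: max=367561691/174960000, min=240971/120000, spread=16225973/174960000
Step 8: max=10975077983/5248800000, min=108701/54000, spread=409340783/5248800000

Answer: 1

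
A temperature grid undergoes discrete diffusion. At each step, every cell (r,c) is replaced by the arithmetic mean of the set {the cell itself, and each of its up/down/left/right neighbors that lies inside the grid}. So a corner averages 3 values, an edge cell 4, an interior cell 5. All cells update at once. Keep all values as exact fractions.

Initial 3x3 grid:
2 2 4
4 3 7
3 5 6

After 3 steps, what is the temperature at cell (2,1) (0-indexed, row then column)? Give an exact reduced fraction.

Step 1: cell (2,1) = 17/4
Step 2: cell (2,1) = 369/80
Step 3: cell (2,1) = 20743/4800
Full grid after step 3:
  7027/2160 16993/4800 8927/2160
  3119/900 2029/500 16051/3600
  2839/720 20743/4800 3499/720

Answer: 20743/4800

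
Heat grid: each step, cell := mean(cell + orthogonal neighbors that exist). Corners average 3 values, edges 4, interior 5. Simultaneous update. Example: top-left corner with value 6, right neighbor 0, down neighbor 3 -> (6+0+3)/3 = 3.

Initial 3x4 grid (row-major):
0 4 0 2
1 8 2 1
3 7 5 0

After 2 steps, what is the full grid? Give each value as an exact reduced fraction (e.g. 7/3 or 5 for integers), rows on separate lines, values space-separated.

Answer: 23/9 83/30 23/10 17/12
191/60 387/100 287/100 149/80
149/36 1039/240 289/80 9/4

Derivation:
After step 1:
  5/3 3 2 1
  3 22/5 16/5 5/4
  11/3 23/4 7/2 2
After step 2:
  23/9 83/30 23/10 17/12
  191/60 387/100 287/100 149/80
  149/36 1039/240 289/80 9/4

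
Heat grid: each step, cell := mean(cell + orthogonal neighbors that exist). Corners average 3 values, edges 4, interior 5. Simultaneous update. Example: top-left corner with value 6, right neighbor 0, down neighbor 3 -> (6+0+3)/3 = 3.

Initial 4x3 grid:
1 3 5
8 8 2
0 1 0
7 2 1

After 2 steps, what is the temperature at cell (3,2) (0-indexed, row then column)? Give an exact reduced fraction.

Answer: 19/12

Derivation:
Step 1: cell (3,2) = 1
Step 2: cell (3,2) = 19/12
Full grid after step 2:
  25/6 959/240 34/9
  333/80 377/100 749/240
  269/80 287/100 159/80
  13/4 179/80 19/12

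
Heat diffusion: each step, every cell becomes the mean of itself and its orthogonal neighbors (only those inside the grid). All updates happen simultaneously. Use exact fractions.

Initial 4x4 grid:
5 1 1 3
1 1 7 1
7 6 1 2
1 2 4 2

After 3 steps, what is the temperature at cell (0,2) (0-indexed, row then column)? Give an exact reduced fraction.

Step 1: cell (0,2) = 3
Step 2: cell (0,2) = 133/60
Step 3: cell (0,2) = 9557/3600
Full grid after step 3:
  6077/2160 9289/3600 9557/3600 5047/2160
  21893/7200 18407/6000 15637/6000 19399/7200
  24581/7200 749/240 18259/6000 17671/7200
  7199/2160 5879/1800 4909/1800 1157/432

Answer: 9557/3600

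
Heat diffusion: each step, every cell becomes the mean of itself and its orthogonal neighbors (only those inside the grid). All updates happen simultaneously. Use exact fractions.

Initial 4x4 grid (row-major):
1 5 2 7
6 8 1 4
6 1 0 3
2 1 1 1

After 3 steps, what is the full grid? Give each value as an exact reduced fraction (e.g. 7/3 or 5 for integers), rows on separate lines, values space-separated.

Answer: 3049/720 3221/800 26789/7200 791/216
2467/600 7247/2000 9709/3000 22589/7200
2023/600 1453/500 13561/6000 16069/7200
511/180 649/300 1523/900 3487/2160

Derivation:
After step 1:
  4 4 15/4 13/3
  21/4 21/5 3 15/4
  15/4 16/5 6/5 2
  3 5/4 3/4 5/3
After step 2:
  53/12 319/80 181/48 71/18
  43/10 393/100 159/50 157/48
  19/5 68/25 203/100 517/240
  8/3 41/20 73/60 53/36
After step 3:
  3049/720 3221/800 26789/7200 791/216
  2467/600 7247/2000 9709/3000 22589/7200
  2023/600 1453/500 13561/6000 16069/7200
  511/180 649/300 1523/900 3487/2160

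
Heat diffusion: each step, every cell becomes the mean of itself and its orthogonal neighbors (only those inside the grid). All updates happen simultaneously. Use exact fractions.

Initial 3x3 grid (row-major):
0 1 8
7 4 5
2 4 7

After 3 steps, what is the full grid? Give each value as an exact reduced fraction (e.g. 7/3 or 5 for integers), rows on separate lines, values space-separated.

Answer: 3731/1080 56089/14400 9637/2160
5921/1600 8431/2000 2861/600
4351/1080 64289/14400 10637/2160

Derivation:
After step 1:
  8/3 13/4 14/3
  13/4 21/5 6
  13/3 17/4 16/3
After step 2:
  55/18 887/240 167/36
  289/80 419/100 101/20
  71/18 1087/240 187/36
After step 3:
  3731/1080 56089/14400 9637/2160
  5921/1600 8431/2000 2861/600
  4351/1080 64289/14400 10637/2160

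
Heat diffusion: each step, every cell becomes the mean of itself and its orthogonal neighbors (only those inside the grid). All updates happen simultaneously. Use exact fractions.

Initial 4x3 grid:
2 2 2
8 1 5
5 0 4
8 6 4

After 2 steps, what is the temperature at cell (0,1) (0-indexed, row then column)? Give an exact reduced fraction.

Step 1: cell (0,1) = 7/4
Step 2: cell (0,1) = 239/80
Full grid after step 2:
  13/4 239/80 31/12
  329/80 303/100 249/80
  1127/240 97/25 847/240
  193/36 187/40 149/36

Answer: 239/80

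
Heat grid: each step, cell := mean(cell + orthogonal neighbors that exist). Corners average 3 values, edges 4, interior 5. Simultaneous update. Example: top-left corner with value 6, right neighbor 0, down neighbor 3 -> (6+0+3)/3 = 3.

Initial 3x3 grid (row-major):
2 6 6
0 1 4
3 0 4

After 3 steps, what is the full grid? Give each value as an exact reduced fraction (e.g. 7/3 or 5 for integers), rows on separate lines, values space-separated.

After step 1:
  8/3 15/4 16/3
  3/2 11/5 15/4
  1 2 8/3
After step 2:
  95/36 279/80 77/18
  221/120 66/25 279/80
  3/2 59/30 101/36
After step 3:
  5737/2160 15653/4800 4051/1080
  15517/7200 4027/1500 15853/4800
  637/360 8021/3600 5947/2160

Answer: 5737/2160 15653/4800 4051/1080
15517/7200 4027/1500 15853/4800
637/360 8021/3600 5947/2160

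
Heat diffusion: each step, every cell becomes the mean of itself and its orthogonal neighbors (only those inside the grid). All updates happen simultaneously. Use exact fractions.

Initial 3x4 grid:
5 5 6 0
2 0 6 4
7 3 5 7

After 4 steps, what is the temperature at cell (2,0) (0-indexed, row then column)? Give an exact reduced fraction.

Step 1: cell (2,0) = 4
Step 2: cell (2,0) = 15/4
Step 3: cell (2,0) = 153/40
Step 4: cell (2,0) = 27871/7200
Full grid after step 4:
  40969/10800 279691/72000 867173/216000 535753/129600
  549787/144000 2463/625 1503563/360000 3712747/864000
  27871/7200 73079/18000 233387/54000 580303/129600

Answer: 27871/7200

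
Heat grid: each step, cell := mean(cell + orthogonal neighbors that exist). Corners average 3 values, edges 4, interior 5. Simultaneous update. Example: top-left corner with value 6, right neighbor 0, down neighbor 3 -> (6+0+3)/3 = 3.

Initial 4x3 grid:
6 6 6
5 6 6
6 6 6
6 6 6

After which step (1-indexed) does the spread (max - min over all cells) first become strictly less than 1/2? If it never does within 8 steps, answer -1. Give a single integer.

Step 1: max=6, min=17/3, spread=1/3
  -> spread < 1/2 first at step 1
Step 2: max=6, min=689/120, spread=31/120
Step 3: max=6, min=6269/1080, spread=211/1080
Step 4: max=10753/1800, min=631103/108000, spread=14077/108000
Step 5: max=644317/108000, min=5691593/972000, spread=5363/48600
Step 6: max=357131/60000, min=171219191/29160000, spread=93859/1166400
Step 7: max=577863533/97200000, min=10287325519/1749600000, spread=4568723/69984000
Step 8: max=17314381111/2916000000, min=618075564371/104976000000, spread=8387449/167961600

Answer: 1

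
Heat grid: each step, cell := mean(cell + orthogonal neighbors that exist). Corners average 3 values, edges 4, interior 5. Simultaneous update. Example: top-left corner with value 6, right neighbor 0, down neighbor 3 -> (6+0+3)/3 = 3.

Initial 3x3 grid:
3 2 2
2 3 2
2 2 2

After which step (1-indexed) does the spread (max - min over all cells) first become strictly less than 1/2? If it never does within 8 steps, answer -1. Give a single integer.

Answer: 2

Derivation:
Step 1: max=5/2, min=2, spread=1/2
Step 2: max=22/9, min=169/80, spread=239/720
  -> spread < 1/2 first at step 2
Step 3: max=16727/7200, min=767/360, spread=1387/7200
Step 4: max=75241/32400, min=47269/21600, spread=347/2592
Step 5: max=4442477/1944000, min=2839943/1296000, spread=2921/31104
Step 6: max=265706269/116640000, min=172010221/77760000, spread=24611/373248
Step 7: max=15848487593/6998400000, min=10349690687/4665600000, spread=207329/4478976
Step 8: max=948652475521/419904000000, min=623337926389/279936000000, spread=1746635/53747712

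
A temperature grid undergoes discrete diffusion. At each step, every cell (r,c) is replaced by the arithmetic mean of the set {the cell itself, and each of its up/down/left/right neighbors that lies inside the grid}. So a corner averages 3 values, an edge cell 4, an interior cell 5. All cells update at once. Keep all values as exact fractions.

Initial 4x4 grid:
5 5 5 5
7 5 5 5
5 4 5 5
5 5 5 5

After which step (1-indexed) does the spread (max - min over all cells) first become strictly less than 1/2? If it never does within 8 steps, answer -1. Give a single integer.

Step 1: max=17/3, min=19/4, spread=11/12
Step 2: max=1297/240, min=391/80, spread=31/60
Step 3: max=11527/2160, min=3939/800, spread=8917/21600
  -> spread < 1/2 first at step 3
Step 4: max=68129/12960, min=118481/24000, spread=207463/648000
Step 5: max=10139023/1944000, min=1068731/216000, spread=130111/486000
Step 6: max=302061193/58320000, min=32115341/6480000, spread=3255781/14580000
Step 7: max=9018210847/1749600000, min=965418827/194400000, spread=82360351/437400000
Step 8: max=53896575701/10497600000, min=29020507469/5832000000, spread=2074577821/13122000000

Answer: 3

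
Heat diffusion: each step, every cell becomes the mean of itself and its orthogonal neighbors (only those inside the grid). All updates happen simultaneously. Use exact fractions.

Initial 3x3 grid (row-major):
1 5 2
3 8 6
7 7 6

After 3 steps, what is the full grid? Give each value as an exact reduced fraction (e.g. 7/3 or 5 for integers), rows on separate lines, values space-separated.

Answer: 3121/720 16399/3600 5179/1080
71771/14400 31427/6000 39223/7200
12103/2160 1777/300 6469/1080

Derivation:
After step 1:
  3 4 13/3
  19/4 29/5 11/2
  17/3 7 19/3
After step 2:
  47/12 257/60 83/18
  1153/240 541/100 659/120
  209/36 31/5 113/18
After step 3:
  3121/720 16399/3600 5179/1080
  71771/14400 31427/6000 39223/7200
  12103/2160 1777/300 6469/1080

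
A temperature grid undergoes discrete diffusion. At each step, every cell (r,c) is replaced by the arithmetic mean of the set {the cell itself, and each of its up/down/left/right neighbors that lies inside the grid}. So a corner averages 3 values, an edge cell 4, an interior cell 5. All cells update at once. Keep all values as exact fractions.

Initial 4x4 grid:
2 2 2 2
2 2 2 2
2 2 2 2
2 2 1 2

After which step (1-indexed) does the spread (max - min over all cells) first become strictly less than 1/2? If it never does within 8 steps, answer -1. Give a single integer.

Step 1: max=2, min=5/3, spread=1/3
  -> spread < 1/2 first at step 1
Step 2: max=2, min=209/120, spread=31/120
Step 3: max=2, min=1949/1080, spread=211/1080
Step 4: max=2, min=199157/108000, spread=16843/108000
Step 5: max=17921/9000, min=1805357/972000, spread=130111/972000
Step 6: max=1072841/540000, min=54677633/29160000, spread=3255781/29160000
Step 7: max=1068893/540000, min=1649246309/874800000, spread=82360351/874800000
Step 8: max=191893559/97200000, min=49736683109/26244000000, spread=2074577821/26244000000

Answer: 1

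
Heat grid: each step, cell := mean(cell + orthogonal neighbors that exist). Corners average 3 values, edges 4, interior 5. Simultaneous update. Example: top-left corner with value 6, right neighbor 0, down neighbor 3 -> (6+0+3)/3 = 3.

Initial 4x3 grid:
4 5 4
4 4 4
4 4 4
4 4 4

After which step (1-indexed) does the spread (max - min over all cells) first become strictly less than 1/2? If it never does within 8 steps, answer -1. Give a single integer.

Step 1: max=13/3, min=4, spread=1/3
  -> spread < 1/2 first at step 1
Step 2: max=1027/240, min=4, spread=67/240
Step 3: max=9077/2160, min=4, spread=437/2160
Step 4: max=3613531/864000, min=4009/1000, spread=29951/172800
Step 5: max=32319821/7776000, min=13579/3375, spread=206761/1555200
Step 6: max=12897795571/3110400000, min=21765671/5400000, spread=14430763/124416000
Step 7: max=771603741689/186624000000, min=1745652727/432000000, spread=139854109/1492992000
Step 8: max=46212231890251/11197440000000, min=157371228977/38880000000, spread=7114543559/89579520000

Answer: 1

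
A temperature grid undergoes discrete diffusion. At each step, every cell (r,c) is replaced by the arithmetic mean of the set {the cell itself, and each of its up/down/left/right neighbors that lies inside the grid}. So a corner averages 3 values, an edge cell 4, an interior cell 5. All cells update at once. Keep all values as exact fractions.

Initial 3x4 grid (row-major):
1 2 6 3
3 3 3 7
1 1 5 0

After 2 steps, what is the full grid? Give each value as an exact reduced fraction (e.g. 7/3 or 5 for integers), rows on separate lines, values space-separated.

Answer: 7/3 109/40 499/120 145/36
121/60 147/50 81/25 1043/240
37/18 529/240 271/80 19/6

Derivation:
After step 1:
  2 3 7/2 16/3
  2 12/5 24/5 13/4
  5/3 5/2 9/4 4
After step 2:
  7/3 109/40 499/120 145/36
  121/60 147/50 81/25 1043/240
  37/18 529/240 271/80 19/6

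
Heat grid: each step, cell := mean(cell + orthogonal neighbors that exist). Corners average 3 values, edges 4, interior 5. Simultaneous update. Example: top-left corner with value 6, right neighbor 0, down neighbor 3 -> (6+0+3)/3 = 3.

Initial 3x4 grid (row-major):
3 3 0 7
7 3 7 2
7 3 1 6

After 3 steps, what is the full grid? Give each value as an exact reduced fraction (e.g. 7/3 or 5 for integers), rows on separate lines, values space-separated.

After step 1:
  13/3 9/4 17/4 3
  5 23/5 13/5 11/2
  17/3 7/2 17/4 3
After step 2:
  139/36 463/120 121/40 17/4
  49/10 359/100 106/25 141/40
  85/18 1081/240 267/80 17/4
After step 3:
  4543/1080 12901/3600 1153/300 18/5
  2561/600 8437/2000 7087/2000 3253/800
  10171/2160 29077/7200 9799/2400 889/240

Answer: 4543/1080 12901/3600 1153/300 18/5
2561/600 8437/2000 7087/2000 3253/800
10171/2160 29077/7200 9799/2400 889/240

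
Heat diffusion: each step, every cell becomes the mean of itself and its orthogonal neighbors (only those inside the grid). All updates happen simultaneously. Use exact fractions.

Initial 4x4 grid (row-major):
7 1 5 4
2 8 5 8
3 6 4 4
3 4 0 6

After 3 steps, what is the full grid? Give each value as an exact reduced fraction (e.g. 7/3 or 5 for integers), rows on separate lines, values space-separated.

Answer: 4597/1080 17107/3600 16991/3600 2255/432
4033/900 13201/3000 30361/6000 35287/7200
1757/450 26231/6000 12799/3000 34103/7200
1633/432 26267/7200 29003/7200 4339/1080

Derivation:
After step 1:
  10/3 21/4 15/4 17/3
  5 22/5 6 21/4
  7/2 5 19/5 11/2
  10/3 13/4 7/2 10/3
After step 2:
  163/36 251/60 31/6 44/9
  487/120 513/100 116/25 269/48
  101/24 399/100 119/25 1073/240
  121/36 181/48 833/240 37/9
After step 3:
  4597/1080 17107/3600 16991/3600 2255/432
  4033/900 13201/3000 30361/6000 35287/7200
  1757/450 26231/6000 12799/3000 34103/7200
  1633/432 26267/7200 29003/7200 4339/1080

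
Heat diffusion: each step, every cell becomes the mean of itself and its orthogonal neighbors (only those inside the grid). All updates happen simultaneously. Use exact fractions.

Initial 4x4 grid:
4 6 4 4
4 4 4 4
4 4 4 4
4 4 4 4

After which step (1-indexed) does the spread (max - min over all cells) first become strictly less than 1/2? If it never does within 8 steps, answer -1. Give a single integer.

Step 1: max=14/3, min=4, spread=2/3
Step 2: max=271/60, min=4, spread=31/60
Step 3: max=2371/540, min=4, spread=211/540
  -> spread < 1/2 first at step 3
Step 4: max=232843/54000, min=4, spread=16843/54000
Step 5: max=2082643/486000, min=18079/4500, spread=130111/486000
Step 6: max=61962367/14580000, min=1087159/270000, spread=3255781/14580000
Step 7: max=1849953691/437400000, min=1091107/270000, spread=82360351/437400000
Step 8: max=55239316891/13122000000, min=196906441/48600000, spread=2074577821/13122000000

Answer: 3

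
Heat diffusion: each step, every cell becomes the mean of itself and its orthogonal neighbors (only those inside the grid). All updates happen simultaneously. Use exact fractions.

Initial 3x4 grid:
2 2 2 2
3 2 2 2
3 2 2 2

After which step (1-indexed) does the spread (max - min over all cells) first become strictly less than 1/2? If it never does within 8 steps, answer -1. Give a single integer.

Step 1: max=8/3, min=2, spread=2/3
Step 2: max=89/36, min=2, spread=17/36
  -> spread < 1/2 first at step 2
Step 3: max=5167/2160, min=2, spread=847/2160
Step 4: max=75431/32400, min=454/225, spread=2011/6480
Step 5: max=8906783/3888000, min=219713/108000, spread=199423/777600
Step 6: max=527464867/233280000, min=4435249/2160000, spread=1938319/9331200
Step 7: max=31355277053/13996800000, min=402244199/194400000, spread=95747789/559872000
Step 8: max=1867185255127/839808000000, min=24301143941/11664000000, spread=940023131/6718464000

Answer: 2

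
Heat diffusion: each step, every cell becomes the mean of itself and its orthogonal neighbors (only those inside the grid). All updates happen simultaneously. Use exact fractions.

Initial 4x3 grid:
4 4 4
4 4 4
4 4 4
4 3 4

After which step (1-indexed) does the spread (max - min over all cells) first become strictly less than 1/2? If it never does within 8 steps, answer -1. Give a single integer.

Step 1: max=4, min=11/3, spread=1/3
  -> spread < 1/2 first at step 1
Step 2: max=4, min=893/240, spread=67/240
Step 3: max=4, min=8203/2160, spread=437/2160
Step 4: max=3991/1000, min=3298469/864000, spread=29951/172800
Step 5: max=13421/3375, min=29888179/7776000, spread=206761/1555200
Step 6: max=21434329/5400000, min=11985404429/3110400000, spread=14430763/124416000
Step 7: max=1710347273/432000000, min=721388258311/186624000000, spread=139854109/1492992000
Step 8: max=153668771023/38880000000, min=43367288109749/11197440000000, spread=7114543559/89579520000

Answer: 1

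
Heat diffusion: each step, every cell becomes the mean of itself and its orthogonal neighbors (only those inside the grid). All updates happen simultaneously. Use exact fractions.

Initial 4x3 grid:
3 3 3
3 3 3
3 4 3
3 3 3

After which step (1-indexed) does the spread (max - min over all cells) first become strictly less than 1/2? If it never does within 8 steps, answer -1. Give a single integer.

Step 1: max=13/4, min=3, spread=1/4
  -> spread < 1/2 first at step 1
Step 2: max=323/100, min=3, spread=23/100
Step 3: max=15211/4800, min=1213/400, spread=131/960
Step 4: max=136151/43200, min=21991/7200, spread=841/8640
Step 5: max=54382051/17280000, min=4413373/1440000, spread=56863/691200
Step 6: max=488094341/155520000, min=39869543/12960000, spread=386393/6220800
Step 7: max=195017723131/62208000000, min=15972358813/5184000000, spread=26795339/497664000
Step 8: max=11681255714129/3732480000000, min=960206149667/311040000000, spread=254051069/5971968000

Answer: 1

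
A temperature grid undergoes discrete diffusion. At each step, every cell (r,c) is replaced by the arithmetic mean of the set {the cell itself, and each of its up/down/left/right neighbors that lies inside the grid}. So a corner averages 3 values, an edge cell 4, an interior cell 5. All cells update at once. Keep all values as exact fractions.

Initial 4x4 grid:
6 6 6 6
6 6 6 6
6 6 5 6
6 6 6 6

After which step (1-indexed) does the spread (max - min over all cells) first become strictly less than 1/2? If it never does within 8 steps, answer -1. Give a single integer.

Answer: 1

Derivation:
Step 1: max=6, min=23/4, spread=1/4
  -> spread < 1/2 first at step 1
Step 2: max=6, min=289/50, spread=11/50
Step 3: max=6, min=14033/2400, spread=367/2400
Step 4: max=3587/600, min=63229/10800, spread=1337/10800
Step 5: max=107531/18000, min=1902331/324000, spread=33227/324000
Step 6: max=643951/108000, min=57105673/9720000, spread=849917/9720000
Step 7: max=9651467/1620000, min=1715885653/291600000, spread=21378407/291600000
Step 8: max=2892311657/486000000, min=51521537629/8748000000, spread=540072197/8748000000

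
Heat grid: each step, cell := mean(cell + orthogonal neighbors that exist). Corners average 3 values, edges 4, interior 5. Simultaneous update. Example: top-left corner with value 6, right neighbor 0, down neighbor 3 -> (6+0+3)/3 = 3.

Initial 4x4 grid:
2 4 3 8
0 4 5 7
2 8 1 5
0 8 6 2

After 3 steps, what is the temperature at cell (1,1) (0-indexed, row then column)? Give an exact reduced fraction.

Answer: 7659/2000

Derivation:
Step 1: cell (1,1) = 21/5
Step 2: cell (1,1) = 361/100
Step 3: cell (1,1) = 7659/2000
Full grid after step 3:
  2089/720 8521/2400 3763/800 245/48
  1181/400 7659/2000 8953/2000 3071/600
  12529/3600 23783/6000 27809/6000 8219/1800
  8141/2160 31193/7200 31721/7200 1975/432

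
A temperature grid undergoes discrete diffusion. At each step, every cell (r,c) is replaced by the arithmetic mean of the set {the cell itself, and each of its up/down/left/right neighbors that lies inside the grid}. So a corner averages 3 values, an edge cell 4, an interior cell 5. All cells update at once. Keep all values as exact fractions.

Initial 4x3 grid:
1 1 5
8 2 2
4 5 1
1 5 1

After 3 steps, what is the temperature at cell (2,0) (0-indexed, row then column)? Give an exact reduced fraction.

Answer: 5221/1440

Derivation:
Step 1: cell (2,0) = 9/2
Step 2: cell (2,0) = 899/240
Step 3: cell (2,0) = 5221/1440
Full grid after step 3:
  3553/1080 559/192 737/270
  4951/1440 1277/400 3941/1440
  5221/1440 19/6 4051/1440
  7469/2160 2251/720 5879/2160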